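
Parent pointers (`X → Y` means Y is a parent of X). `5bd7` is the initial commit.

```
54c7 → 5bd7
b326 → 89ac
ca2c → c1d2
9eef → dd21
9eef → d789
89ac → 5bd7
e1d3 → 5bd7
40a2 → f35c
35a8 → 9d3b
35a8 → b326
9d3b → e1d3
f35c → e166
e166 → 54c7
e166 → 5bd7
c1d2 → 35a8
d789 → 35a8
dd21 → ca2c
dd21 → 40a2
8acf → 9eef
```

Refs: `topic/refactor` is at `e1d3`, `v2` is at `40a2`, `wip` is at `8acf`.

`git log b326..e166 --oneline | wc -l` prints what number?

Reachable from e166: {54c7, 5bd7, e166}.
Reachable from b326: {5bd7, 89ac, b326}.
In e166's history but not b326's: {54c7, e166} — 2 commits.

2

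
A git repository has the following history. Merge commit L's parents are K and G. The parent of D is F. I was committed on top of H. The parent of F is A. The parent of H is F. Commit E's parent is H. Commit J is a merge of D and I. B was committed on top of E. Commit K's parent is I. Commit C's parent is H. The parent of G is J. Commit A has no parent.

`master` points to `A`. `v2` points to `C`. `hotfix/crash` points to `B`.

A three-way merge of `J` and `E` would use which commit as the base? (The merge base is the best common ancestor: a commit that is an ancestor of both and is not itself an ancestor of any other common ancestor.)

Ancestors of J: {A, D, F, H, I, J}.
Ancestors of E: {A, E, F, H}.
Common ancestors: {A, F, H}.
Among these, H is not an ancestor of any other common ancestor — it is the merge base.

H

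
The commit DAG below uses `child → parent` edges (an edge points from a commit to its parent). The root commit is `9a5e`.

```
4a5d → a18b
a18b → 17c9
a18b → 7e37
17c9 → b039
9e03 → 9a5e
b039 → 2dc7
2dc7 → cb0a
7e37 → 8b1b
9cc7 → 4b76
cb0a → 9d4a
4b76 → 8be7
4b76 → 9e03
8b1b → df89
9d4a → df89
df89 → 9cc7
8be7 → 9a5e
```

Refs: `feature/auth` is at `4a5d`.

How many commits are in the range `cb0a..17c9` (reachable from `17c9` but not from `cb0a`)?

3

Reachable from 17c9: {17c9, 2dc7, 4b76, 8be7, 9a5e, 9cc7, 9d4a, 9e03, b039, cb0a, df89}.
Reachable from cb0a: {4b76, 8be7, 9a5e, 9cc7, 9d4a, 9e03, cb0a, df89}.
In 17c9's history but not cb0a's: {17c9, 2dc7, b039} — 3 commits.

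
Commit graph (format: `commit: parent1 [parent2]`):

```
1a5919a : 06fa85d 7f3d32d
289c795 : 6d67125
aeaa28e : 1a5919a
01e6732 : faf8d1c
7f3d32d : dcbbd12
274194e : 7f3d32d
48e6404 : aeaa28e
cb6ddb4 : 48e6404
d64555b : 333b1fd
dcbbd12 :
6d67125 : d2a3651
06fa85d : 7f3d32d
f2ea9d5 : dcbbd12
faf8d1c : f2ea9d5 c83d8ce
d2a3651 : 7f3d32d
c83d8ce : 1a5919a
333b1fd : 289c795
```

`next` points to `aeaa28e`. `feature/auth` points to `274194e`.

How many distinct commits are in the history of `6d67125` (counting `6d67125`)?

Walking parent pointers from 6d67125: reachable set = {6d67125, 7f3d32d, d2a3651, dcbbd12}.
That is 4 commits.

4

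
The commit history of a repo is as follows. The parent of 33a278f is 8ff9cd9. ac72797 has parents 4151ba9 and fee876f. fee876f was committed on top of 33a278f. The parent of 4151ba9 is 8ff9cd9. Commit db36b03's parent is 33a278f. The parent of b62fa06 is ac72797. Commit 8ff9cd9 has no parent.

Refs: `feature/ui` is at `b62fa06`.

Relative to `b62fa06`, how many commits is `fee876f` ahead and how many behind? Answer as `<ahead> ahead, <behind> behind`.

0 ahead, 3 behind

Reachable from fee876f: {33a278f, 8ff9cd9, fee876f}.
Reachable from b62fa06: {33a278f, 4151ba9, 8ff9cd9, ac72797, b62fa06, fee876f}.
Only in fee876f's history (ahead): {} — 0.
Only in b62fa06's history (behind): {4151ba9, ac72797, b62fa06} — 3.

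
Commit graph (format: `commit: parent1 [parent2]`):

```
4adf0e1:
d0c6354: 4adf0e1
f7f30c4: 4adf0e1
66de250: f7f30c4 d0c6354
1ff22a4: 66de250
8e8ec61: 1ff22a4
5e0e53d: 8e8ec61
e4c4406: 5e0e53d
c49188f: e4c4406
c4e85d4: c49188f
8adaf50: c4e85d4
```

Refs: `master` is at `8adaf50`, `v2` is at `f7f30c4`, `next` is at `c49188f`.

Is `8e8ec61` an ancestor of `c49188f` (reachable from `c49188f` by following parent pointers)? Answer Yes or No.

Yes

Ancestors of c49188f (commits reachable by following parents): {1ff22a4, 4adf0e1, 5e0e53d, 66de250, 8e8ec61, c49188f, d0c6354, e4c4406, f7f30c4}.
8e8ec61 is in that set, so it is an ancestor of c49188f.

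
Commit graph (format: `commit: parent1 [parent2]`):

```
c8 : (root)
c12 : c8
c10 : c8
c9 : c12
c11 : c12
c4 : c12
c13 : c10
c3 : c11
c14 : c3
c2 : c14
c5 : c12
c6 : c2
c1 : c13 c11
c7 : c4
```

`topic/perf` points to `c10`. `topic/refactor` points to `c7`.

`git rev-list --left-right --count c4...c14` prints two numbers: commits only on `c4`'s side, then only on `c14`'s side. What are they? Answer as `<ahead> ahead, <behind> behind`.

Reachable from c4: {c12, c4, c8}.
Reachable from c14: {c11, c12, c14, c3, c8}.
Only in c4's history (ahead): {c4} — 1.
Only in c14's history (behind): {c11, c14, c3} — 3.

1 ahead, 3 behind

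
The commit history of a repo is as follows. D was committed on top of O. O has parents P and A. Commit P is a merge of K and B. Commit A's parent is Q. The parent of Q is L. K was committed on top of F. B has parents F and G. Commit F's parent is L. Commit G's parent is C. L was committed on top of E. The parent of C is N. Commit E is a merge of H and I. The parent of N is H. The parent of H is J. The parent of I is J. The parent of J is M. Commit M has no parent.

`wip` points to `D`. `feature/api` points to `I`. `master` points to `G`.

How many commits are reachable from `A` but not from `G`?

5

Reachable from A: {A, E, H, I, J, L, M, Q}.
Reachable from G: {C, G, H, J, M, N}.
In A's history but not G's: {A, E, I, L, Q} — 5 commits.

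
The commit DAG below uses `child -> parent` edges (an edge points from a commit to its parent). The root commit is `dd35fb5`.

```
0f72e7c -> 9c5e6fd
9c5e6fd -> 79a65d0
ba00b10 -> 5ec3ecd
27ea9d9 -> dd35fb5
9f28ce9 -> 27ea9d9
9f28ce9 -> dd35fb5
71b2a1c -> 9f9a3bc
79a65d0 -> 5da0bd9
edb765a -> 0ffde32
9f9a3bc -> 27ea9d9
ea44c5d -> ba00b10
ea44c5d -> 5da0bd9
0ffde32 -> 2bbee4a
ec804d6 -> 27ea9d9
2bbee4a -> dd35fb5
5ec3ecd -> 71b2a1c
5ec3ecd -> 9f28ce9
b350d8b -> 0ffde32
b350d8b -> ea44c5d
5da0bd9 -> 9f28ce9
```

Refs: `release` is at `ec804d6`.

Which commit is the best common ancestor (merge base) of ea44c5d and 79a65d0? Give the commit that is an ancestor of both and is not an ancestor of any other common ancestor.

5da0bd9

Ancestors of ea44c5d: {27ea9d9, 5da0bd9, 5ec3ecd, 71b2a1c, 9f28ce9, 9f9a3bc, ba00b10, dd35fb5, ea44c5d}.
Ancestors of 79a65d0: {27ea9d9, 5da0bd9, 79a65d0, 9f28ce9, dd35fb5}.
Common ancestors: {27ea9d9, 5da0bd9, 9f28ce9, dd35fb5}.
Among these, 5da0bd9 is not an ancestor of any other common ancestor — it is the merge base.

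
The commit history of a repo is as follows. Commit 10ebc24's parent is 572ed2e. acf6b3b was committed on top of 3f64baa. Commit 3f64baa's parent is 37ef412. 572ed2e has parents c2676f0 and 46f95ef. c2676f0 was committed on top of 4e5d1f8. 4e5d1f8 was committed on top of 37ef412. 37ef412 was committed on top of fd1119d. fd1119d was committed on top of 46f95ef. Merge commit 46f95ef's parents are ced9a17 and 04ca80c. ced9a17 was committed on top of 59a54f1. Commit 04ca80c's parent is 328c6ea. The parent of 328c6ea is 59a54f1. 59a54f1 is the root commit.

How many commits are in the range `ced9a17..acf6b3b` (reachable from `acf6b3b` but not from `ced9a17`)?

Reachable from acf6b3b: {04ca80c, 328c6ea, 37ef412, 3f64baa, 46f95ef, 59a54f1, acf6b3b, ced9a17, fd1119d}.
Reachable from ced9a17: {59a54f1, ced9a17}.
In acf6b3b's history but not ced9a17's: {04ca80c, 328c6ea, 37ef412, 3f64baa, 46f95ef, acf6b3b, fd1119d} — 7 commits.

7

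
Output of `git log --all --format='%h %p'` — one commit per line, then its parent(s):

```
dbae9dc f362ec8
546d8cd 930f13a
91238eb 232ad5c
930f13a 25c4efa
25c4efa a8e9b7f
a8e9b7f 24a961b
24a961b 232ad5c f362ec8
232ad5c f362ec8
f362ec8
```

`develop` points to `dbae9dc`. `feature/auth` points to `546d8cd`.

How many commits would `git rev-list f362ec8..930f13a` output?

Reachable from 930f13a: {232ad5c, 24a961b, 25c4efa, 930f13a, a8e9b7f, f362ec8}.
Reachable from f362ec8: {f362ec8}.
In 930f13a's history but not f362ec8's: {232ad5c, 24a961b, 25c4efa, 930f13a, a8e9b7f} — 5 commits.

5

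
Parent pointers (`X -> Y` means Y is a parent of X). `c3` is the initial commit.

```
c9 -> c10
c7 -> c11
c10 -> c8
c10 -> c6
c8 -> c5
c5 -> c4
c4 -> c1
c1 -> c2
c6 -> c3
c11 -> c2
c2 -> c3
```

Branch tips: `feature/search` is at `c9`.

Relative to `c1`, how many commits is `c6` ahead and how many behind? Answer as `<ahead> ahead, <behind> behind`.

Reachable from c6: {c3, c6}.
Reachable from c1: {c1, c2, c3}.
Only in c6's history (ahead): {c6} — 1.
Only in c1's history (behind): {c1, c2} — 2.

1 ahead, 2 behind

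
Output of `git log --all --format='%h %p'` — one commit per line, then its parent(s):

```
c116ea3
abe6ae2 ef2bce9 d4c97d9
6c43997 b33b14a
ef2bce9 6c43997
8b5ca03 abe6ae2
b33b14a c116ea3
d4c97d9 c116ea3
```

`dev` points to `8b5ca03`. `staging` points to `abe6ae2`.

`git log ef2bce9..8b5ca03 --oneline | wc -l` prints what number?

Reachable from 8b5ca03: {6c43997, 8b5ca03, abe6ae2, b33b14a, c116ea3, d4c97d9, ef2bce9}.
Reachable from ef2bce9: {6c43997, b33b14a, c116ea3, ef2bce9}.
In 8b5ca03's history but not ef2bce9's: {8b5ca03, abe6ae2, d4c97d9} — 3 commits.

3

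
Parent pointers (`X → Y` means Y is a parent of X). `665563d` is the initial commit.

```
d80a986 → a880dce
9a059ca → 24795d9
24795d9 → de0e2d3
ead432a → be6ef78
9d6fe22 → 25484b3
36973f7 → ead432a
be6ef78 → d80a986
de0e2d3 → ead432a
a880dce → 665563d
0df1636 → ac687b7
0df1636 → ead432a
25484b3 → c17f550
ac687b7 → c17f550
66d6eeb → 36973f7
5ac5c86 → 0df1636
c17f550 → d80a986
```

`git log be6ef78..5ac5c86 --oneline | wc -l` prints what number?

5

Reachable from 5ac5c86: {0df1636, 5ac5c86, 665563d, a880dce, ac687b7, be6ef78, c17f550, d80a986, ead432a}.
Reachable from be6ef78: {665563d, a880dce, be6ef78, d80a986}.
In 5ac5c86's history but not be6ef78's: {0df1636, 5ac5c86, ac687b7, c17f550, ead432a} — 5 commits.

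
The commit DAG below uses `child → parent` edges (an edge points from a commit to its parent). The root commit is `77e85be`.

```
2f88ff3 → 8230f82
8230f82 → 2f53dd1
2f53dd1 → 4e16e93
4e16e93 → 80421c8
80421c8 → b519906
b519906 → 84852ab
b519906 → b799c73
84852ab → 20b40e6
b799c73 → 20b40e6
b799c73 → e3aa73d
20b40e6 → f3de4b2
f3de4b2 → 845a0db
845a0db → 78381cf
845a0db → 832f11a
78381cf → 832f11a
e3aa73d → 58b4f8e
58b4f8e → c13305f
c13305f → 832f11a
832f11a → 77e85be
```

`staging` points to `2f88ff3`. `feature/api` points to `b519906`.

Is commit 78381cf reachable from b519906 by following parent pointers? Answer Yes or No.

Ancestors of b519906 (commits reachable by following parents): {20b40e6, 58b4f8e, 77e85be, 78381cf, 832f11a, 845a0db, 84852ab, b519906, b799c73, c13305f, e3aa73d, f3de4b2}.
78381cf is in that set, so it is an ancestor of b519906.

Yes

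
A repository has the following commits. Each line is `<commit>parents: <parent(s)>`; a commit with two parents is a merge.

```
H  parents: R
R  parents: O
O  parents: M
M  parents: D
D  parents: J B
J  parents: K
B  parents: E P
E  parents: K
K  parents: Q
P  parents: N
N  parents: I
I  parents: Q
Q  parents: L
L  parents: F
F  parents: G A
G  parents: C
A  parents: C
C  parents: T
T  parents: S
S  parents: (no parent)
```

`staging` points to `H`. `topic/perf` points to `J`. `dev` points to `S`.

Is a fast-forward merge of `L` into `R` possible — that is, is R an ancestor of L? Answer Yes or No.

A fast-forward from R to L is possible iff R is an ancestor of L.
Ancestors of L: {A, C, F, G, L, S, T}.
R is not among them, so fast-forward is not possible.

No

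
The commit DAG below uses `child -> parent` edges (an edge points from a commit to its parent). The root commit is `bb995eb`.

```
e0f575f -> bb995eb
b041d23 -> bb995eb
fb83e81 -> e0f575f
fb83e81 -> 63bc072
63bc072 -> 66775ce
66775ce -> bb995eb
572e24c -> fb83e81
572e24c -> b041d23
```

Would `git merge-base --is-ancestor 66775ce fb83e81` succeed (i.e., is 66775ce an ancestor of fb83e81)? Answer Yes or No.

Yes

Ancestors of fb83e81 (commits reachable by following parents): {63bc072, 66775ce, bb995eb, e0f575f, fb83e81}.
66775ce is in that set, so it is an ancestor of fb83e81.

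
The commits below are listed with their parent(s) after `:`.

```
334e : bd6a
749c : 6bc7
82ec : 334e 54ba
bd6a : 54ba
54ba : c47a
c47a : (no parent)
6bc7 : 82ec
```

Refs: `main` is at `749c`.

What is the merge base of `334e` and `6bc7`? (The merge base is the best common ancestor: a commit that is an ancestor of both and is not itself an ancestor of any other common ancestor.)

Ancestors of 334e: {334e, 54ba, bd6a, c47a}.
Ancestors of 6bc7: {334e, 54ba, 6bc7, 82ec, bd6a, c47a}.
Common ancestors: {334e, 54ba, bd6a, c47a}.
Among these, 334e is not an ancestor of any other common ancestor — it is the merge base.

334e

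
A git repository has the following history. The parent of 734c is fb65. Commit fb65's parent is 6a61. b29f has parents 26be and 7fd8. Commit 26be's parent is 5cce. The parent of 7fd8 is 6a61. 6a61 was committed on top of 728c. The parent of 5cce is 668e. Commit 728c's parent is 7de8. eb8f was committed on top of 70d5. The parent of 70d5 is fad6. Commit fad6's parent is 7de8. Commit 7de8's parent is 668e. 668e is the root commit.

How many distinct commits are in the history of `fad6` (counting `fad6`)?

3

Walking parent pointers from fad6: reachable set = {668e, 7de8, fad6}.
That is 3 commits.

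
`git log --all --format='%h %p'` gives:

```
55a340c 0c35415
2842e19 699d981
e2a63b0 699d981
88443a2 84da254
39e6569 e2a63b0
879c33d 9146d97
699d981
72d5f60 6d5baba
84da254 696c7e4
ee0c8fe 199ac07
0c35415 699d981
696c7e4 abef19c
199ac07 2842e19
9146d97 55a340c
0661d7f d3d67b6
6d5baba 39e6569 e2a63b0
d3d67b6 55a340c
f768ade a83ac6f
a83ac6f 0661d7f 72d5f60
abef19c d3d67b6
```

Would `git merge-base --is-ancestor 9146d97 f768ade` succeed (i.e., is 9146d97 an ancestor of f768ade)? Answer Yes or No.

Ancestors of f768ade: {0661d7f, 0c35415, 39e6569, 55a340c, 699d981, 6d5baba, 72d5f60, a83ac6f, d3d67b6, e2a63b0, f768ade}.
9146d97 is not in that set, so it is not an ancestor of f768ade.

No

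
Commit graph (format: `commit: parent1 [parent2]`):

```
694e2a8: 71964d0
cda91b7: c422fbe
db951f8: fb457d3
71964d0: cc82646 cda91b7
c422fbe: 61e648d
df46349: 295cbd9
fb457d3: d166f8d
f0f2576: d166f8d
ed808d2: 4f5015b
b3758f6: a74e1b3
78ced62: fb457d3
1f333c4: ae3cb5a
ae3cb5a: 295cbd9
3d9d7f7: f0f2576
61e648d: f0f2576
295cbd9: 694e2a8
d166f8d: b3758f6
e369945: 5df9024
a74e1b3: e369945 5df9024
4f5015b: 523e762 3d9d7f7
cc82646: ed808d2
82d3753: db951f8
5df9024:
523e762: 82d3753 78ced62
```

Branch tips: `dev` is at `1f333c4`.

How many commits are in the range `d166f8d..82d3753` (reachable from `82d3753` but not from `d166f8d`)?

3

Reachable from 82d3753: {5df9024, 82d3753, a74e1b3, b3758f6, d166f8d, db951f8, e369945, fb457d3}.
Reachable from d166f8d: {5df9024, a74e1b3, b3758f6, d166f8d, e369945}.
In 82d3753's history but not d166f8d's: {82d3753, db951f8, fb457d3} — 3 commits.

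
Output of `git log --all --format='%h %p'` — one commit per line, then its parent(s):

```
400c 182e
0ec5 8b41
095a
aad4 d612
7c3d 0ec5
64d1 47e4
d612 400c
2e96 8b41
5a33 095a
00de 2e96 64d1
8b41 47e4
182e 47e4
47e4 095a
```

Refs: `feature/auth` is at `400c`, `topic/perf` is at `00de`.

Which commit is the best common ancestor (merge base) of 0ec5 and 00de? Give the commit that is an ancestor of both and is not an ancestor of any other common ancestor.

8b41

Ancestors of 0ec5: {095a, 0ec5, 47e4, 8b41}.
Ancestors of 00de: {00de, 095a, 2e96, 47e4, 64d1, 8b41}.
Common ancestors: {095a, 47e4, 8b41}.
Among these, 8b41 is not an ancestor of any other common ancestor — it is the merge base.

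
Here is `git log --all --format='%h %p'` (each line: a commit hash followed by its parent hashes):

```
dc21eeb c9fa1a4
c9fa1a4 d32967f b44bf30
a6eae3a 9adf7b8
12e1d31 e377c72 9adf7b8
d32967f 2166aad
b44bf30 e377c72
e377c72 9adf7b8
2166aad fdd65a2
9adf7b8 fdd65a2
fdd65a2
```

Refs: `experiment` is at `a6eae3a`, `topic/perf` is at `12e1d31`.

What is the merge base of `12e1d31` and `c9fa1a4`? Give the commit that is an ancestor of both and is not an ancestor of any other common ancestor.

Ancestors of 12e1d31: {12e1d31, 9adf7b8, e377c72, fdd65a2}.
Ancestors of c9fa1a4: {2166aad, 9adf7b8, b44bf30, c9fa1a4, d32967f, e377c72, fdd65a2}.
Common ancestors: {9adf7b8, e377c72, fdd65a2}.
Among these, e377c72 is not an ancestor of any other common ancestor — it is the merge base.

e377c72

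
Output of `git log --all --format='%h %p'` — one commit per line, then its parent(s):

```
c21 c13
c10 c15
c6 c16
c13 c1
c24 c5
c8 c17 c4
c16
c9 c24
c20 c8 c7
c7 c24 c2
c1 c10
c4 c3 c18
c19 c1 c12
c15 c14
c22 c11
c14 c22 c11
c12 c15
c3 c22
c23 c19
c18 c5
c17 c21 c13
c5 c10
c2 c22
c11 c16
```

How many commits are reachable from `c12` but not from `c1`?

1

Reachable from c12: {c11, c12, c14, c15, c16, c22}.
Reachable from c1: {c1, c10, c11, c14, c15, c16, c22}.
In c12's history but not c1's: {c12} — 1 commit.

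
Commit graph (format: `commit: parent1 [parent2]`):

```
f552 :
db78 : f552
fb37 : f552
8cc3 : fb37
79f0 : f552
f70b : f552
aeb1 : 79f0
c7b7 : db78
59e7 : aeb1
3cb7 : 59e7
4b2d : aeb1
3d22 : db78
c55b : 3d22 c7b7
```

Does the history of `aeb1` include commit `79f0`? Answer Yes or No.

Ancestors of aeb1 (commits reachable by following parents): {79f0, aeb1, f552}.
79f0 is in that set, so it is an ancestor of aeb1.

Yes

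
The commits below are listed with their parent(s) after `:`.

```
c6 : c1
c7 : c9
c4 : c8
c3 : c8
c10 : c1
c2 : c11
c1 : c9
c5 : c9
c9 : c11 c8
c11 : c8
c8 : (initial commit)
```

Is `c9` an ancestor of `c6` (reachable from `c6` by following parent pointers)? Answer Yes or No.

Ancestors of c6 (commits reachable by following parents): {c1, c11, c6, c8, c9}.
c9 is in that set, so it is an ancestor of c6.

Yes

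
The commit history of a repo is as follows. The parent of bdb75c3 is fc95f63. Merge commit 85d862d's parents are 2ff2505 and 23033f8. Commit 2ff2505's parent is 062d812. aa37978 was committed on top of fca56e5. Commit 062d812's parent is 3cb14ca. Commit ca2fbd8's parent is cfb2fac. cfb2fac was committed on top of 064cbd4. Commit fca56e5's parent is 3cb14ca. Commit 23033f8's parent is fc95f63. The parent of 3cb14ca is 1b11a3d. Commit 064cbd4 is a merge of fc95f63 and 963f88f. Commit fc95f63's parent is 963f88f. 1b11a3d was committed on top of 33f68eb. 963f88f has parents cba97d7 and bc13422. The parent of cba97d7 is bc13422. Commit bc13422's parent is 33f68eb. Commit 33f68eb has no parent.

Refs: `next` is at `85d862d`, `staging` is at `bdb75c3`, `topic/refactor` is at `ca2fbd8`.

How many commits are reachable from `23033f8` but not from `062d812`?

5

Reachable from 23033f8: {23033f8, 33f68eb, 963f88f, bc13422, cba97d7, fc95f63}.
Reachable from 062d812: {062d812, 1b11a3d, 33f68eb, 3cb14ca}.
In 23033f8's history but not 062d812's: {23033f8, 963f88f, bc13422, cba97d7, fc95f63} — 5 commits.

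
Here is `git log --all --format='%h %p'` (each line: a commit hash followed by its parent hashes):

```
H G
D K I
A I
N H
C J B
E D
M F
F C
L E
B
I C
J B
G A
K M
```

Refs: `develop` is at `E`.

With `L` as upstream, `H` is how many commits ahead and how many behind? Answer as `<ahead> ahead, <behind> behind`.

Reachable from H: {A, B, C, G, H, I, J}.
Reachable from L: {B, C, D, E, F, I, J, K, L, M}.
Only in H's history (ahead): {A, G, H} — 3.
Only in L's history (behind): {D, E, F, K, L, M} — 6.

3 ahead, 6 behind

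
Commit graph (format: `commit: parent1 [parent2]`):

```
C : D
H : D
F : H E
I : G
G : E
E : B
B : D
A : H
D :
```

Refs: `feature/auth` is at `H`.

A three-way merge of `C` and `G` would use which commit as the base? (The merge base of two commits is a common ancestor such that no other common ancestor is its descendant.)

Ancestors of C: {C, D}.
Ancestors of G: {B, D, E, G}.
Common ancestors: {D}.
The only common ancestor is D, so it is the merge base.

D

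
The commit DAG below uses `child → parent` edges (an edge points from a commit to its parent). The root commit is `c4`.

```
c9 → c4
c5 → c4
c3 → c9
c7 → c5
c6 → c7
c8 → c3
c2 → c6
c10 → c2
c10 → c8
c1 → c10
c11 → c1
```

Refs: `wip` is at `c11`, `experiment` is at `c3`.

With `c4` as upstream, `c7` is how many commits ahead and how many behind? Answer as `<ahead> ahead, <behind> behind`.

2 ahead, 0 behind

Reachable from c7: {c4, c5, c7}.
Reachable from c4: {c4}.
Only in c7's history (ahead): {c5, c7} — 2.
Only in c4's history (behind): {} — 0.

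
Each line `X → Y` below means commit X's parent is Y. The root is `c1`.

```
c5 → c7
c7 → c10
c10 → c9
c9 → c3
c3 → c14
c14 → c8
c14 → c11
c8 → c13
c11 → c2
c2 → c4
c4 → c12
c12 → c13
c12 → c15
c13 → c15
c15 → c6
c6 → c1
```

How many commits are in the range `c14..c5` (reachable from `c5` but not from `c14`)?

Reachable from c5: {c1, c10, c11, c12, c13, c14, c15, c2, c3, c4, c5, c6, c7, c8, c9}.
Reachable from c14: {c1, c11, c12, c13, c14, c15, c2, c4, c6, c8}.
In c5's history but not c14's: {c10, c3, c5, c7, c9} — 5 commits.

5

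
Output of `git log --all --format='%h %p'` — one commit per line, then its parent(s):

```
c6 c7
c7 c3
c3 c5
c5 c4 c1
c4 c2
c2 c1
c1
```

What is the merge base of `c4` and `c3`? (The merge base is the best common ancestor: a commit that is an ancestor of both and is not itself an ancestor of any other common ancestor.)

c4

Ancestors of c4: {c1, c2, c4}.
Ancestors of c3: {c1, c2, c3, c4, c5}.
Common ancestors: {c1, c2, c4}.
Among these, c4 is not an ancestor of any other common ancestor — it is the merge base.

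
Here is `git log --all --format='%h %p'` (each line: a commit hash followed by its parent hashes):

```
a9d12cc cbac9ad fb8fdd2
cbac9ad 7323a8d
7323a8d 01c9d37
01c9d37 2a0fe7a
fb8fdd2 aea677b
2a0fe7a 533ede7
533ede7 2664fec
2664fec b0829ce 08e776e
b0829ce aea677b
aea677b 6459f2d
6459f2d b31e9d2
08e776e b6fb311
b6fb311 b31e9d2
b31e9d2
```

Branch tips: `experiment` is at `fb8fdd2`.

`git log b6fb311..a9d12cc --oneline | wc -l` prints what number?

Reachable from a9d12cc: {01c9d37, 08e776e, 2664fec, 2a0fe7a, 533ede7, 6459f2d, 7323a8d, a9d12cc, aea677b, b0829ce, b31e9d2, b6fb311, cbac9ad, fb8fdd2}.
Reachable from b6fb311: {b31e9d2, b6fb311}.
In a9d12cc's history but not b6fb311's: {01c9d37, 08e776e, 2664fec, 2a0fe7a, 533ede7, 6459f2d, 7323a8d, a9d12cc, aea677b, b0829ce, cbac9ad, fb8fdd2} — 12 commits.

12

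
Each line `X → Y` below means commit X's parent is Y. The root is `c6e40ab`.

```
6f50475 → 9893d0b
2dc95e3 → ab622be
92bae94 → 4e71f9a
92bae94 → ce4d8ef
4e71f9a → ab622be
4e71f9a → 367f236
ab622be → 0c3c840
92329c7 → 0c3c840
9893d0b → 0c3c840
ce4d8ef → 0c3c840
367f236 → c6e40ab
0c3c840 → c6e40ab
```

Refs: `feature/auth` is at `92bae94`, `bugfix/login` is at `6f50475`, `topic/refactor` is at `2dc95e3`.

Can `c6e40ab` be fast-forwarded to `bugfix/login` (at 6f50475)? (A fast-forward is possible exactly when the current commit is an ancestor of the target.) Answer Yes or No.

A fast-forward from c6e40ab to 6f50475 is possible iff c6e40ab is an ancestor of 6f50475.
Ancestors of 6f50475: {0c3c840, 6f50475, 9893d0b, c6e40ab}.
c6e40ab is among them, so fast-forward is possible.

Yes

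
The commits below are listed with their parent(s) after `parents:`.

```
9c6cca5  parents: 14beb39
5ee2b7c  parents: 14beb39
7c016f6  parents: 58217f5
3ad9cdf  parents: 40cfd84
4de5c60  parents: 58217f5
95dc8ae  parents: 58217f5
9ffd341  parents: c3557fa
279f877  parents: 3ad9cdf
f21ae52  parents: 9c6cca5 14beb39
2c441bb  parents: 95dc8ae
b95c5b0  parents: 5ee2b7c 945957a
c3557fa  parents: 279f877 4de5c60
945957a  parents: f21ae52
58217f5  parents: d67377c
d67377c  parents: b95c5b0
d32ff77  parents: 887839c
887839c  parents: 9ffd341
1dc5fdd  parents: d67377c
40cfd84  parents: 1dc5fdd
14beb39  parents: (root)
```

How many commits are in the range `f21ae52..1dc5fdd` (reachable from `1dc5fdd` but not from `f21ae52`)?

Reachable from 1dc5fdd: {14beb39, 1dc5fdd, 5ee2b7c, 945957a, 9c6cca5, b95c5b0, d67377c, f21ae52}.
Reachable from f21ae52: {14beb39, 9c6cca5, f21ae52}.
In 1dc5fdd's history but not f21ae52's: {1dc5fdd, 5ee2b7c, 945957a, b95c5b0, d67377c} — 5 commits.

5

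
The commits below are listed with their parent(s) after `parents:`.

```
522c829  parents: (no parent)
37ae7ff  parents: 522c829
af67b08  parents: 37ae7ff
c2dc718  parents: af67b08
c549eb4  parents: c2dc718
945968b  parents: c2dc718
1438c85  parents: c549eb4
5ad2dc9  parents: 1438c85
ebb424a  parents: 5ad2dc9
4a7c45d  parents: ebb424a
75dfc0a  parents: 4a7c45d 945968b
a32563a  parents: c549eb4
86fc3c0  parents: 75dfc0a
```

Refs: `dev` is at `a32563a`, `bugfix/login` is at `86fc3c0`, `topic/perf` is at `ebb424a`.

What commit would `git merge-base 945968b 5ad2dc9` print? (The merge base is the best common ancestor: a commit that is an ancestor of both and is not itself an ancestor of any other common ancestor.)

Ancestors of 945968b: {37ae7ff, 522c829, 945968b, af67b08, c2dc718}.
Ancestors of 5ad2dc9: {1438c85, 37ae7ff, 522c829, 5ad2dc9, af67b08, c2dc718, c549eb4}.
Common ancestors: {37ae7ff, 522c829, af67b08, c2dc718}.
Among these, c2dc718 is not an ancestor of any other common ancestor — it is the merge base.

c2dc718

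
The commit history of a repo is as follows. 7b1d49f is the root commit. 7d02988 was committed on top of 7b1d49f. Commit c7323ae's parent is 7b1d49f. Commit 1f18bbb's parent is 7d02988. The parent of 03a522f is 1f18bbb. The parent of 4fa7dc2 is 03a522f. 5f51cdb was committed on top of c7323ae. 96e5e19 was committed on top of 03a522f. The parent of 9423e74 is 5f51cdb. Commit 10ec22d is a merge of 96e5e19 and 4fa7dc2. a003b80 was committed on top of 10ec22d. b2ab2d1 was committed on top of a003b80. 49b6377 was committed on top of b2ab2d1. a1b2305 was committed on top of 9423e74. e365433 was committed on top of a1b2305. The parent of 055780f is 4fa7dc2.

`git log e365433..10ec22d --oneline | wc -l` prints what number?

Reachable from 10ec22d: {03a522f, 10ec22d, 1f18bbb, 4fa7dc2, 7b1d49f, 7d02988, 96e5e19}.
Reachable from e365433: {5f51cdb, 7b1d49f, 9423e74, a1b2305, c7323ae, e365433}.
In 10ec22d's history but not e365433's: {03a522f, 10ec22d, 1f18bbb, 4fa7dc2, 7d02988, 96e5e19} — 6 commits.

6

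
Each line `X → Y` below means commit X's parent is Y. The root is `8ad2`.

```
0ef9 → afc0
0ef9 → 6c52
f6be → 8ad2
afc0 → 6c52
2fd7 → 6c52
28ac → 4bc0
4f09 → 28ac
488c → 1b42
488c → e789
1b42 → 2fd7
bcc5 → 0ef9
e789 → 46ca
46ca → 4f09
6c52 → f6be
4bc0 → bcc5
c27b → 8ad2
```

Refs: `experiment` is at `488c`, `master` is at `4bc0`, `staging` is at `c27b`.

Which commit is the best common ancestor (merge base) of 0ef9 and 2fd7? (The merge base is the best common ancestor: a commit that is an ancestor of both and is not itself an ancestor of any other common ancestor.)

Ancestors of 0ef9: {0ef9, 6c52, 8ad2, afc0, f6be}.
Ancestors of 2fd7: {2fd7, 6c52, 8ad2, f6be}.
Common ancestors: {6c52, 8ad2, f6be}.
Among these, 6c52 is not an ancestor of any other common ancestor — it is the merge base.

6c52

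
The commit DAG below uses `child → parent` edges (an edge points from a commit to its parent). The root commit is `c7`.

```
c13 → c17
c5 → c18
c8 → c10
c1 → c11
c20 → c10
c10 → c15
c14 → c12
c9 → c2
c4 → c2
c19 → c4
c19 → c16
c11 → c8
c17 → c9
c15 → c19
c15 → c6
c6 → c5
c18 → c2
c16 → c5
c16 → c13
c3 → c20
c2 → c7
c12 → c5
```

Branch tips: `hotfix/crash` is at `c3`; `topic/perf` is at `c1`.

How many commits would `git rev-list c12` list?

5

Walking parent pointers from c12: reachable set = {c12, c18, c2, c5, c7}.
That is 5 commits.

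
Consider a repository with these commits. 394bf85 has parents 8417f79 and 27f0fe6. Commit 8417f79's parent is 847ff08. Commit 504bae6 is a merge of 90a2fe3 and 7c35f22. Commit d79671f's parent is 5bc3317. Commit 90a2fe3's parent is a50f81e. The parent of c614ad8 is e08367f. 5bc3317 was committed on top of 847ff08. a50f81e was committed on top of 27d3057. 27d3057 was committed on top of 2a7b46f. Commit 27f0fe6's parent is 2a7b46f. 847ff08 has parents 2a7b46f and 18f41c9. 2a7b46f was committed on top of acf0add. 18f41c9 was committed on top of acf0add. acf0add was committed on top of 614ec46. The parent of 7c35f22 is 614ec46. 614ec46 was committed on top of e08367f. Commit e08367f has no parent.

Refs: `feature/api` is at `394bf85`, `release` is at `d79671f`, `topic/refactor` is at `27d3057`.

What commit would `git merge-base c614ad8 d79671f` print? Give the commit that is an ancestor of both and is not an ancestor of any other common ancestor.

Ancestors of c614ad8: {c614ad8, e08367f}.
Ancestors of d79671f: {18f41c9, 2a7b46f, 5bc3317, 614ec46, 847ff08, acf0add, d79671f, e08367f}.
Common ancestors: {e08367f}.
The only common ancestor is e08367f, so it is the merge base.

e08367f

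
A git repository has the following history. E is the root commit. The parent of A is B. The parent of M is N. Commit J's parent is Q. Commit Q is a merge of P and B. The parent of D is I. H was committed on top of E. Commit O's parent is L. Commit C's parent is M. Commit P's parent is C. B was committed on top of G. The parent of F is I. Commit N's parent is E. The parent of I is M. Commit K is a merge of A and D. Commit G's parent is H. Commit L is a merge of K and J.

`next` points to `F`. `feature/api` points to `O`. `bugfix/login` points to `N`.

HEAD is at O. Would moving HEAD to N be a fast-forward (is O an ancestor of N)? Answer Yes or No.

No

A fast-forward from O to N is possible iff O is an ancestor of N.
Ancestors of N: {E, N}.
O is not among them, so fast-forward is not possible.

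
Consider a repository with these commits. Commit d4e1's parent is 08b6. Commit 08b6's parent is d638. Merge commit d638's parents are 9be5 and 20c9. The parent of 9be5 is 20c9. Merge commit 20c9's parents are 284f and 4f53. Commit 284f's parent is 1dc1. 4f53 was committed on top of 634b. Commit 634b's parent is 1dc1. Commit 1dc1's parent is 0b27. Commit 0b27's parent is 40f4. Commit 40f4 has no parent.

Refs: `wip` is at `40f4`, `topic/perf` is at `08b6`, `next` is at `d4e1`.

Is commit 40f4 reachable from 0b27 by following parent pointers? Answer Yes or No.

Ancestors of 0b27 (commits reachable by following parents): {0b27, 40f4}.
40f4 is in that set, so it is an ancestor of 0b27.

Yes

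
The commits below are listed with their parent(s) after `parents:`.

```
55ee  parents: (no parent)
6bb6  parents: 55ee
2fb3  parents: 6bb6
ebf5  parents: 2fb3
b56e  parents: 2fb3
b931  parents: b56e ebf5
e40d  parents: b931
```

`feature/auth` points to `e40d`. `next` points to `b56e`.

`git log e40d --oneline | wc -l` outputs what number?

7

Walking parent pointers from e40d: reachable set = {2fb3, 55ee, 6bb6, b56e, b931, e40d, ebf5}.
That is 7 commits.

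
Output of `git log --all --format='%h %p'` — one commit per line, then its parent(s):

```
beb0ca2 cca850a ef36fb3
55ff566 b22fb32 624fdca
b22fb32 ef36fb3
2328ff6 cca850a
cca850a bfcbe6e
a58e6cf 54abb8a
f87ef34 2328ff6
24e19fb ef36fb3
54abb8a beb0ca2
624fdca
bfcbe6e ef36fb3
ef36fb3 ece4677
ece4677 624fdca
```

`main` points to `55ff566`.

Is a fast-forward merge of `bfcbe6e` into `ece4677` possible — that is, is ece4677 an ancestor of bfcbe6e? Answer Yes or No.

A fast-forward from ece4677 to bfcbe6e is possible iff ece4677 is an ancestor of bfcbe6e.
Ancestors of bfcbe6e: {624fdca, bfcbe6e, ece4677, ef36fb3}.
ece4677 is among them, so fast-forward is possible.

Yes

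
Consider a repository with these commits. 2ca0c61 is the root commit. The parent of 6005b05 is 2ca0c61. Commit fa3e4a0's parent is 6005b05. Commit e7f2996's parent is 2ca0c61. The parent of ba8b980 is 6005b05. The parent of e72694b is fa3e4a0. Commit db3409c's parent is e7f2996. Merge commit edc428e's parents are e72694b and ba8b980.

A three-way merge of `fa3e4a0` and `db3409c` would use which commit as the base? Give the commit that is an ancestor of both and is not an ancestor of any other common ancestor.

Ancestors of fa3e4a0: {2ca0c61, 6005b05, fa3e4a0}.
Ancestors of db3409c: {2ca0c61, db3409c, e7f2996}.
Common ancestors: {2ca0c61}.
The only common ancestor is 2ca0c61, so it is the merge base.

2ca0c61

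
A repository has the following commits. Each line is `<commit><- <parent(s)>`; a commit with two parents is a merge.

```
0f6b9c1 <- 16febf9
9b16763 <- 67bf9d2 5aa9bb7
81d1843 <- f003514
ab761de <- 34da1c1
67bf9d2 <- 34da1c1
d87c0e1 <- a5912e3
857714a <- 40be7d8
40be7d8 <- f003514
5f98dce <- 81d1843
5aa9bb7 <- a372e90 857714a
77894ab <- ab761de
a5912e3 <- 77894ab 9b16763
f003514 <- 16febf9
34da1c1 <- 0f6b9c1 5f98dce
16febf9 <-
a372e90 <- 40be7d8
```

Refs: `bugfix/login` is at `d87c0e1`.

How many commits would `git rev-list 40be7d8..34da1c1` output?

4

Reachable from 34da1c1: {0f6b9c1, 16febf9, 34da1c1, 5f98dce, 81d1843, f003514}.
Reachable from 40be7d8: {16febf9, 40be7d8, f003514}.
In 34da1c1's history but not 40be7d8's: {0f6b9c1, 34da1c1, 5f98dce, 81d1843} — 4 commits.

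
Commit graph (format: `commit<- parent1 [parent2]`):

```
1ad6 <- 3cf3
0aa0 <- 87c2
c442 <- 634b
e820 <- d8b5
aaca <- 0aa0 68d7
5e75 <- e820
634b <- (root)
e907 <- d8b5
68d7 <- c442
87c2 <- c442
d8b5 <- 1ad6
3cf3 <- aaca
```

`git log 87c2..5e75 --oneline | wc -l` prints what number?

Reachable from 5e75: {0aa0, 1ad6, 3cf3, 5e75, 634b, 68d7, 87c2, aaca, c442, d8b5, e820}.
Reachable from 87c2: {634b, 87c2, c442}.
In 5e75's history but not 87c2's: {0aa0, 1ad6, 3cf3, 5e75, 68d7, aaca, d8b5, e820} — 8 commits.

8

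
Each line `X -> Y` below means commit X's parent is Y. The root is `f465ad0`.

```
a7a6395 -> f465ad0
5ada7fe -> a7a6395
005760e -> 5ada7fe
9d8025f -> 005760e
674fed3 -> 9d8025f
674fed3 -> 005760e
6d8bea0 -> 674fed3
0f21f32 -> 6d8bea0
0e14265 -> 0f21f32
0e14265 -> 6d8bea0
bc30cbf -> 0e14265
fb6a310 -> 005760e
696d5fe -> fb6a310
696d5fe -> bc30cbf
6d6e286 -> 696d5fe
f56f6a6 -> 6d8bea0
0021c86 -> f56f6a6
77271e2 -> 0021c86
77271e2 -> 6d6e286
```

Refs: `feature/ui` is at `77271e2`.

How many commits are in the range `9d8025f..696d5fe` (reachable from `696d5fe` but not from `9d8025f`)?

Reachable from 696d5fe: {005760e, 0e14265, 0f21f32, 5ada7fe, 674fed3, 696d5fe, 6d8bea0, 9d8025f, a7a6395, bc30cbf, f465ad0, fb6a310}.
Reachable from 9d8025f: {005760e, 5ada7fe, 9d8025f, a7a6395, f465ad0}.
In 696d5fe's history but not 9d8025f's: {0e14265, 0f21f32, 674fed3, 696d5fe, 6d8bea0, bc30cbf, fb6a310} — 7 commits.

7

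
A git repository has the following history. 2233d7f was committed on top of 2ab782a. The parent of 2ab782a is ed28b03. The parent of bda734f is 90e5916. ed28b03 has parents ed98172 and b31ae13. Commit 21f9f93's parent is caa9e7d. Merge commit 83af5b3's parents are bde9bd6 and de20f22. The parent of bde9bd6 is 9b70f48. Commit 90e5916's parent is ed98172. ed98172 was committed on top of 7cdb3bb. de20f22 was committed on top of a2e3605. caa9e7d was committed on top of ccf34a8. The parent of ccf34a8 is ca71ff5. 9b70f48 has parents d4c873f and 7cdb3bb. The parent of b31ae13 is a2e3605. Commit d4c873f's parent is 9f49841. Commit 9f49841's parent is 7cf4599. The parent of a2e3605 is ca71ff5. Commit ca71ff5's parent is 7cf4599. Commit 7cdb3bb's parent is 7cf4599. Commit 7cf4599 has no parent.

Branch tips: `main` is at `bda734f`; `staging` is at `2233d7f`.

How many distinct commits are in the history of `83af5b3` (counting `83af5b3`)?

10

Walking parent pointers from 83af5b3: reachable set = {7cdb3bb, 7cf4599, 83af5b3, 9b70f48, 9f49841, a2e3605, bde9bd6, ca71ff5, d4c873f, de20f22}.
That is 10 commits.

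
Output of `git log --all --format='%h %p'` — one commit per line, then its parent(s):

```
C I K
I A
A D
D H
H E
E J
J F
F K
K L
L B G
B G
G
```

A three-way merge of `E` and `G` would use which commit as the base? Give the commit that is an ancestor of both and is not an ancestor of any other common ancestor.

G

Ancestors of E: {B, E, F, G, J, K, L}.
Ancestors of G: {G}.
Common ancestors: {G}.
The only common ancestor is G, so it is the merge base.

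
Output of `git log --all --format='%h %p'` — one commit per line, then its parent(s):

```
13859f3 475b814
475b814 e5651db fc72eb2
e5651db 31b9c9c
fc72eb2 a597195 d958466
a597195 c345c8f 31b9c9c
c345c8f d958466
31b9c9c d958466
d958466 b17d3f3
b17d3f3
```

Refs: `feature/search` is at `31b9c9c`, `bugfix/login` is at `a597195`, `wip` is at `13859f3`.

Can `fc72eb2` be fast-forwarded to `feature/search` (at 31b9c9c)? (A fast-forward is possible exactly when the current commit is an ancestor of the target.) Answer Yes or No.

A fast-forward from fc72eb2 to 31b9c9c is possible iff fc72eb2 is an ancestor of 31b9c9c.
Ancestors of 31b9c9c: {31b9c9c, b17d3f3, d958466}.
fc72eb2 is not among them, so fast-forward is not possible.

No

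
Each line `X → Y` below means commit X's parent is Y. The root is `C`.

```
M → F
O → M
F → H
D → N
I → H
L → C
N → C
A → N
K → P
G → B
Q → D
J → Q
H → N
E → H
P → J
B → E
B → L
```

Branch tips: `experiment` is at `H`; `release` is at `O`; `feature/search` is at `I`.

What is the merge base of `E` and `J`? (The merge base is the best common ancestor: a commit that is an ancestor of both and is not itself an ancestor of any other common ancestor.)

Ancestors of E: {C, E, H, N}.
Ancestors of J: {C, D, J, N, Q}.
Common ancestors: {C, N}.
Among these, N is not an ancestor of any other common ancestor — it is the merge base.

N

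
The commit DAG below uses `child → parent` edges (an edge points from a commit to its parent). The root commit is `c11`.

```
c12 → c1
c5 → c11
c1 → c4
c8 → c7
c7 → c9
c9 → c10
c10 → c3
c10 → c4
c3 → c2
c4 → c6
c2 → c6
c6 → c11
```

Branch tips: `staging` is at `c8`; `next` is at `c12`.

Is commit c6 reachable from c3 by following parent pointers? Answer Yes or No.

Yes

Ancestors of c3 (commits reachable by following parents): {c11, c2, c3, c6}.
c6 is in that set, so it is an ancestor of c3.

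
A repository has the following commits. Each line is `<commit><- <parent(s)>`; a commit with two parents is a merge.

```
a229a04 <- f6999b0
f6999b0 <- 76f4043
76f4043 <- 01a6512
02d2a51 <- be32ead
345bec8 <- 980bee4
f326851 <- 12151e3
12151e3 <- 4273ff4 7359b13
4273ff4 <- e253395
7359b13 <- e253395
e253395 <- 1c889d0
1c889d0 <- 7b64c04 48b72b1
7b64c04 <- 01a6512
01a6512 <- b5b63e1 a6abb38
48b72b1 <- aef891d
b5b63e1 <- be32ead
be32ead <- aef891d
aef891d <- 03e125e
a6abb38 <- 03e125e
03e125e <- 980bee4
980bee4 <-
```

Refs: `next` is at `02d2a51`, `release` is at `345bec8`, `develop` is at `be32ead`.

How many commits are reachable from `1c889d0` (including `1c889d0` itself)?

Walking parent pointers from 1c889d0: reachable set = {01a6512, 03e125e, 1c889d0, 48b72b1, 7b64c04, 980bee4, a6abb38, aef891d, b5b63e1, be32ead}.
That is 10 commits.

10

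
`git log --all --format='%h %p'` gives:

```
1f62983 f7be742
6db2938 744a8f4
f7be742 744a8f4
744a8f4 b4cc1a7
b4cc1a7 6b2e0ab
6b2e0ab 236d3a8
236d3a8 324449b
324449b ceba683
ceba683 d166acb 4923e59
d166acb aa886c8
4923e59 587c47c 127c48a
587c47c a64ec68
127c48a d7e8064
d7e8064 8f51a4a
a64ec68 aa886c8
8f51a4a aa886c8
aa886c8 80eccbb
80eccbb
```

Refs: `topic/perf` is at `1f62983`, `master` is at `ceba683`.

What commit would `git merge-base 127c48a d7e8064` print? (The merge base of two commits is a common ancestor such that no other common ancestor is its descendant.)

Ancestors of 127c48a: {127c48a, 80eccbb, 8f51a4a, aa886c8, d7e8064}.
Ancestors of d7e8064: {80eccbb, 8f51a4a, aa886c8, d7e8064}.
Common ancestors: {80eccbb, 8f51a4a, aa886c8, d7e8064}.
Among these, d7e8064 is not an ancestor of any other common ancestor — it is the merge base.

d7e8064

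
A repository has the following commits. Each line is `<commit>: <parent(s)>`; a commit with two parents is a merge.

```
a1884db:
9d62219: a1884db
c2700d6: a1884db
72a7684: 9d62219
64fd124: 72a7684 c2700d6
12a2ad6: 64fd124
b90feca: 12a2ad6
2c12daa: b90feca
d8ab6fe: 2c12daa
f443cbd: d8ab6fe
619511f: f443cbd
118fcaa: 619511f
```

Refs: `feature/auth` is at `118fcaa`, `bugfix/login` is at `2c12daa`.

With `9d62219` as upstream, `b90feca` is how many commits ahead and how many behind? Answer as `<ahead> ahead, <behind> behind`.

Reachable from b90feca: {12a2ad6, 64fd124, 72a7684, 9d62219, a1884db, b90feca, c2700d6}.
Reachable from 9d62219: {9d62219, a1884db}.
Only in b90feca's history (ahead): {12a2ad6, 64fd124, 72a7684, b90feca, c2700d6} — 5.
Only in 9d62219's history (behind): {} — 0.

5 ahead, 0 behind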